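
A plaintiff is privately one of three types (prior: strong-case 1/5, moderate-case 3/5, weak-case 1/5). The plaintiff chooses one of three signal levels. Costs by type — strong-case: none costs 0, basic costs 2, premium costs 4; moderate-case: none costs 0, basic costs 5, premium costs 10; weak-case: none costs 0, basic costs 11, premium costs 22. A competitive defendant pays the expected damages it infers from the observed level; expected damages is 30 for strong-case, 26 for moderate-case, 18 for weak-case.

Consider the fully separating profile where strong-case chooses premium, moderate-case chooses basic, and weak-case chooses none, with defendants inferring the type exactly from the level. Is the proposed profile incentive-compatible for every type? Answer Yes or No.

Separating settlements: premium → 30, basic → 26, none → 18.
strong-case (assigned premium): none: 18 − 0 = 18; basic: 26 − 2 = 24; premium: 30 − 4 = 26. strong-case stays.
moderate-case (assigned basic): none: 18 − 0 = 18; basic: 26 − 5 = 21; premium: 30 − 10 = 20. moderate-case stays.
weak-case (assigned none): none: 18 − 0 = 18; basic: 26 − 11 = 15; premium: 30 − 22 = 8. weak-case stays.
Every type prefers its assigned level; separation holds.

Yes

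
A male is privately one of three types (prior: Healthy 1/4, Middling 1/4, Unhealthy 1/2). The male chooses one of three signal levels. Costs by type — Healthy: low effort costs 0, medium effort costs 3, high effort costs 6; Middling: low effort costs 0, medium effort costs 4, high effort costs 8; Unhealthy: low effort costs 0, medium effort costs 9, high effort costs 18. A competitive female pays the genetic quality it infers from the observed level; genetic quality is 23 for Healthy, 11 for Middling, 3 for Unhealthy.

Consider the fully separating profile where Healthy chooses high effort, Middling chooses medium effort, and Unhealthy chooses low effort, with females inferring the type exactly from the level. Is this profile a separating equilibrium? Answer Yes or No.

No

Separating mating payoffs: high effort → 23, medium effort → 11, low effort → 3.
Healthy (assigned high effort): low effort: 3 − 0 = 3; medium effort: 11 − 3 = 8; high effort: 23 − 6 = 17. Healthy stays.
Middling (assigned medium effort): low effort: 3 − 0 = 3; medium effort: 11 − 4 = 7; high effort: 23 − 8 = 15. Middling prefers high effort.
Unhealthy (assigned low effort): low effort: 3 − 0 = 3; medium effort: 11 − 9 = 2; high effort: 23 − 18 = 5. Unhealthy prefers high effort.
At least one type deviates; the separating profile fails.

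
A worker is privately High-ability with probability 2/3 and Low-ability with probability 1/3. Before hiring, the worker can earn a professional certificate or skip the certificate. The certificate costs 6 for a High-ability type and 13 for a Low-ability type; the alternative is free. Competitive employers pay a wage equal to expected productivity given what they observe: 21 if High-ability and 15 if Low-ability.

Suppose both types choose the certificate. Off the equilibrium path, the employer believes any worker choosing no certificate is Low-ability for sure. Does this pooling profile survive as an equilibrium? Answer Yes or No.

On path, the employer holds the prior and pays 2/3·21 + 1/3·15 = 19. Off path (no certificate), believing Low-ability, it pays 15.
High-ability: the certificate nets 19 − 6 = 13; no certificate nets 15. High-ability would deviate.
Low-ability: the certificate nets 19 − 13 = 6; no certificate nets 15. Low-ability would deviate.
A type deviates, so pooling fails.

No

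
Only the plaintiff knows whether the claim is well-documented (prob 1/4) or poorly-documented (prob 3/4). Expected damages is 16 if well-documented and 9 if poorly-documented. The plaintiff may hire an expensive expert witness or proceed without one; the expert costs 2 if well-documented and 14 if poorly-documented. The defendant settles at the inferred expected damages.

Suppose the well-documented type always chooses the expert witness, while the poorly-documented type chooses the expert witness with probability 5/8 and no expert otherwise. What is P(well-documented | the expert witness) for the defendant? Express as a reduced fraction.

P(the expert witness) = (1/4)·1 + (3/4)·(5/8) = 23/32.
By Bayes' rule, P(well-documented | the expert witness) = (1/4) / (23/32) = 8/23.

8/23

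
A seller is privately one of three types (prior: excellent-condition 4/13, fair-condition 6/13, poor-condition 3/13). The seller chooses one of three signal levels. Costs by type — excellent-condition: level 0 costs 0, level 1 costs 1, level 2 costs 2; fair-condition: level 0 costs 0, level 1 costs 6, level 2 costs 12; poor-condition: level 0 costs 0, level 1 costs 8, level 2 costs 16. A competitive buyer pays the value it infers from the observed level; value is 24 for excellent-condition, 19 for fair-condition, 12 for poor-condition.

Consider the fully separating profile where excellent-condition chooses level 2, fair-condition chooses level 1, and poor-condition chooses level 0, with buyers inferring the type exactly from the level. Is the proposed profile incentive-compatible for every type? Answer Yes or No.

Separating prices: level 2 → 24, level 1 → 19, level 0 → 12.
excellent-condition (assigned level 2): level 0: 12 − 0 = 12; level 1: 19 − 1 = 18; level 2: 24 − 2 = 22. excellent-condition stays.
fair-condition (assigned level 1): level 0: 12 − 0 = 12; level 1: 19 − 6 = 13; level 2: 24 − 12 = 12. fair-condition stays.
poor-condition (assigned level 0): level 0: 12 − 0 = 12; level 1: 19 − 8 = 11; level 2: 24 − 16 = 8. poor-condition stays.
Every type prefers its assigned level; separation holds.

Yes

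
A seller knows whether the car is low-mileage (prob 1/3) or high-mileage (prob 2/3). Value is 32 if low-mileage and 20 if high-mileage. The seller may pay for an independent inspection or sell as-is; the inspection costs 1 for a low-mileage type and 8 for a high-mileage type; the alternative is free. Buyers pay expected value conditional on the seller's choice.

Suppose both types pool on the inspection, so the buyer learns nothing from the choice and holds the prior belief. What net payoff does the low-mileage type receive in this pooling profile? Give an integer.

23

Pooled price = 1/3·32 + 2/3·20 = 24.
low-mileage pays cost 1 for the inspection, so net payoff = 24 − 1 = 23.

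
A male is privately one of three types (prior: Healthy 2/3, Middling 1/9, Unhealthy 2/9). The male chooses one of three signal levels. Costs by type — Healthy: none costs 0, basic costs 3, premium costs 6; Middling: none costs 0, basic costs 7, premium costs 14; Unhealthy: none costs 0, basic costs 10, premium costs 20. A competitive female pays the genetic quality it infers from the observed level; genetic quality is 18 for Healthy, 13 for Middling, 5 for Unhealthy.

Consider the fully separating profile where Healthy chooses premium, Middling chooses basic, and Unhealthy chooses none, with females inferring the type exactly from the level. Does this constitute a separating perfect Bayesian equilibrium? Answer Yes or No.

Yes

Separating mating payoffs: premium → 18, basic → 13, none → 5.
Healthy (assigned premium): none: 5 − 0 = 5; basic: 13 − 3 = 10; premium: 18 − 6 = 12. Healthy stays.
Middling (assigned basic): none: 5 − 0 = 5; basic: 13 − 7 = 6; premium: 18 − 14 = 4. Middling stays.
Unhealthy (assigned none): none: 5 − 0 = 5; basic: 13 − 10 = 3; premium: 18 − 20 = -2. Unhealthy stays.
Every type prefers its assigned level; separation holds.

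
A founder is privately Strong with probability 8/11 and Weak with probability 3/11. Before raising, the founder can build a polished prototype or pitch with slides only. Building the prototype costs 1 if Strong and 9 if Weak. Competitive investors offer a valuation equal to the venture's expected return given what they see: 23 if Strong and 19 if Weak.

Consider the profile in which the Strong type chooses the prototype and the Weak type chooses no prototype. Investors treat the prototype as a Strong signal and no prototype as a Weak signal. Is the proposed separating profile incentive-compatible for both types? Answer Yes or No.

Yes

Under these beliefs, the prototype earns valuation 23 and no prototype earns valuation 19.
Strong: the prototype nets 23 − 1 = 22; no prototype nets 19. Strong prefers the prototype.
Weak: the prototype nets 23 − 9 = 14; no prototype nets 19. Weak prefers no prototype.
Neither type deviates, so the separating profile is an equilibrium.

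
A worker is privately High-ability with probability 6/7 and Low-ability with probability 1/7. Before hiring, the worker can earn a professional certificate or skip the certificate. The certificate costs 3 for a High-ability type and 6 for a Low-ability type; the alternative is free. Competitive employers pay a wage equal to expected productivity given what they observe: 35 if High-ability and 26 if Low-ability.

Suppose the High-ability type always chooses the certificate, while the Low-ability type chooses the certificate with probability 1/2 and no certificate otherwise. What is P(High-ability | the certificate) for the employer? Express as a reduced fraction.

P(the certificate) = (6/7)·1 + (1/7)·(1/2) = 13/14.
By Bayes' rule, P(High-ability | the certificate) = (6/7) / (13/14) = 12/13.

12/13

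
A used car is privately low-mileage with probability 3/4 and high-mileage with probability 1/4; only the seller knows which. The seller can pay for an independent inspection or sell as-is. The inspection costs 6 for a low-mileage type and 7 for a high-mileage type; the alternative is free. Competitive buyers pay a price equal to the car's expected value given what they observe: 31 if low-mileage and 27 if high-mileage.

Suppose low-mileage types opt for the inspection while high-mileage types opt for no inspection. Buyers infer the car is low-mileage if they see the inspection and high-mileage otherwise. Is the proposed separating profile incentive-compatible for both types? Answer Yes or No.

No

Under these beliefs, the inspection earns price 31 and no inspection earns price 27.
low-mileage: the inspection nets 31 − 6 = 25; no inspection nets 27. low-mileage would deviate to no inspection.
high-mileage: the inspection nets 31 − 7 = 24; no inspection nets 27. high-mileage prefers no inspection.
low-mileage has a profitable deviation, so the profile is not an equilibrium.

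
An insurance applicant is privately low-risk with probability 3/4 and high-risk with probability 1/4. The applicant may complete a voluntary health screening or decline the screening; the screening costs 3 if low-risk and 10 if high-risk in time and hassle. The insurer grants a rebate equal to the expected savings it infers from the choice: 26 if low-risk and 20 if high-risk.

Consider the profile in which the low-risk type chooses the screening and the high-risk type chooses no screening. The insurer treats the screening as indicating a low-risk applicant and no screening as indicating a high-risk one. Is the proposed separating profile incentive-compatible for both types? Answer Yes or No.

Yes

Under these beliefs, the screening earns rebate 26 and no screening earns rebate 20.
low-risk: the screening nets 26 − 3 = 23; no screening nets 20. low-risk prefers the screening.
high-risk: the screening nets 26 − 10 = 16; no screening nets 20. high-risk prefers no screening.
Neither type deviates, so the separating profile is an equilibrium.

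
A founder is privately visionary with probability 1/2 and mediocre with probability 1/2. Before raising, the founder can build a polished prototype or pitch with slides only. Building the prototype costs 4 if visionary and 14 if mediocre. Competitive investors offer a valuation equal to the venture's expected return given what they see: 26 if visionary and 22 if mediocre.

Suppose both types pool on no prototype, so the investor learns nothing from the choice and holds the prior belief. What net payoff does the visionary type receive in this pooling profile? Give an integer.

24

Pooled valuation = 1/2·26 + 1/2·22 = 24.
visionary pays no cost for no prototype, so net payoff = 24.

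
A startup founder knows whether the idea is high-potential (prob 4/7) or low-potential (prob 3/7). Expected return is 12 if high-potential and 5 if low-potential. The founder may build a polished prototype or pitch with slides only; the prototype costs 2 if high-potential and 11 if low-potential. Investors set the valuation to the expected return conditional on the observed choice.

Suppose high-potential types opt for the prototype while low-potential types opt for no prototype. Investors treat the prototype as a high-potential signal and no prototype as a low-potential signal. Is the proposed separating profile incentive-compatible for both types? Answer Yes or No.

Yes

Under these beliefs, the prototype earns valuation 12 and no prototype earns valuation 5.
high-potential: the prototype nets 12 − 2 = 10; no prototype nets 5. high-potential prefers the prototype.
low-potential: the prototype nets 12 − 11 = 1; no prototype nets 5. low-potential prefers no prototype.
Neither type deviates, so the separating profile is an equilibrium.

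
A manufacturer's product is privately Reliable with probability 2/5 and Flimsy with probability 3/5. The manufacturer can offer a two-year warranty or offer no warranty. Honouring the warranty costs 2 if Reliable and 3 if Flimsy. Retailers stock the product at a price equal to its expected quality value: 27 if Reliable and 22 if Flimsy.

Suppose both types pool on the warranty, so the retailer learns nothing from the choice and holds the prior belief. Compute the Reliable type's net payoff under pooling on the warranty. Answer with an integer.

22

Pooled price = 2/5·27 + 3/5·22 = 24.
Reliable pays cost 2 for the warranty, so net payoff = 24 − 2 = 22.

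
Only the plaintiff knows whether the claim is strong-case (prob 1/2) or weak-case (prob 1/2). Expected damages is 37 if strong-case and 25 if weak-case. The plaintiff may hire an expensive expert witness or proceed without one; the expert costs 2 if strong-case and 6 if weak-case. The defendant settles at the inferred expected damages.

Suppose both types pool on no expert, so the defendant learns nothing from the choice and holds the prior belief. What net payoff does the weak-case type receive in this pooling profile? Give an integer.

31

Pooled settlement = 1/2·37 + 1/2·25 = 31.
weak-case pays no cost for no expert, so net payoff = 31.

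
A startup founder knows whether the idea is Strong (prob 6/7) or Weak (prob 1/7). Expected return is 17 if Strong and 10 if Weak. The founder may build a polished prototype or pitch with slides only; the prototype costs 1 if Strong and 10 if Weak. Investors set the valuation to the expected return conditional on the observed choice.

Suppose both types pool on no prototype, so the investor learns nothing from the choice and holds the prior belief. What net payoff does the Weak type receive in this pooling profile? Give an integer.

16

Pooled valuation = 6/7·17 + 1/7·10 = 16.
Weak pays no cost for no prototype, so net payoff = 16.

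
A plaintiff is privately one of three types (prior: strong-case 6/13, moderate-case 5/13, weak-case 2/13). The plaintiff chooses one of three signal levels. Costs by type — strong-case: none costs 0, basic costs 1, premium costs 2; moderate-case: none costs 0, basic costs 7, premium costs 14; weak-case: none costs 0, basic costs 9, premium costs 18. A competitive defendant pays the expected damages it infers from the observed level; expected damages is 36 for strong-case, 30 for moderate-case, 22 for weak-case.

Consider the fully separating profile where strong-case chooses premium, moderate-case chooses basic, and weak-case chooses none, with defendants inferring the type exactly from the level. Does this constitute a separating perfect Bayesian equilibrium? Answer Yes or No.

Yes

Separating settlements: premium → 36, basic → 30, none → 22.
strong-case (assigned premium): none: 22 − 0 = 22; basic: 30 − 1 = 29; premium: 36 − 2 = 34. strong-case stays.
moderate-case (assigned basic): none: 22 − 0 = 22; basic: 30 − 7 = 23; premium: 36 − 14 = 22. moderate-case stays.
weak-case (assigned none): none: 22 − 0 = 22; basic: 30 − 9 = 21; premium: 36 − 18 = 18. weak-case stays.
Every type prefers its assigned level; separation holds.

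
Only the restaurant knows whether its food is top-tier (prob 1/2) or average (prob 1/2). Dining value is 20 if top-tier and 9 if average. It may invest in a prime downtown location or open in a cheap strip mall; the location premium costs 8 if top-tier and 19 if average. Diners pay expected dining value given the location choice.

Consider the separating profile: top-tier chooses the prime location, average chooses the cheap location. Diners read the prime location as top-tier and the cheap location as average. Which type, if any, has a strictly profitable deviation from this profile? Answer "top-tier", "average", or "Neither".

Neither

The prime location pays 20; the cheap location pays 9.
top-tier: assigned the prime location, nets 20 − 8 = 12; deviating to the cheap location nets 9.
average: assigned the cheap location, nets 9; deviating to the prime location nets 20 − 19 = 1.
Both types strictly prefer their assigned action; no profitable deviation.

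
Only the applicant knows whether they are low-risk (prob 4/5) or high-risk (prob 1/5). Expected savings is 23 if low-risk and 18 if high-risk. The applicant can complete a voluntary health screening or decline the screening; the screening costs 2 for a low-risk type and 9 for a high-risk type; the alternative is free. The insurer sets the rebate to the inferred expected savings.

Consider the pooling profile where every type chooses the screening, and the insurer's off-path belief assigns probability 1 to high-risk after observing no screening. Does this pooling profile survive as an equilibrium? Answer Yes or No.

On path, the insurer holds the prior and pays 4/5·23 + 1/5·18 = 22. Off path (no screening), believing high-risk, it pays 18.
low-risk: the screening nets 22 − 2 = 20; no screening nets 18. low-risk stays.
high-risk: the screening nets 22 − 9 = 13; no screening nets 18. high-risk would deviate.
A type deviates, so pooling fails.

No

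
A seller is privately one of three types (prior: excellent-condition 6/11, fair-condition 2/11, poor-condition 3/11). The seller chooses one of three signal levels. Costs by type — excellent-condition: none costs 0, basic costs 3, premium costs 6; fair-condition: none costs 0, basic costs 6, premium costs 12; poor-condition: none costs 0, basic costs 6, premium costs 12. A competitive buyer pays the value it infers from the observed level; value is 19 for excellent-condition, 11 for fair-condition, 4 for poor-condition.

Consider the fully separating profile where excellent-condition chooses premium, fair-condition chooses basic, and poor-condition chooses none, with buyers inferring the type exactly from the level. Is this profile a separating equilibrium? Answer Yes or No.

Separating prices: premium → 19, basic → 11, none → 4.
excellent-condition (assigned premium): none: 4 − 0 = 4; basic: 11 − 3 = 8; premium: 19 − 6 = 13. excellent-condition stays.
fair-condition (assigned basic): none: 4 − 0 = 4; basic: 11 − 6 = 5; premium: 19 − 12 = 7. fair-condition prefers premium.
poor-condition (assigned none): none: 4 − 0 = 4; basic: 11 − 6 = 5; premium: 19 − 12 = 7. poor-condition prefers premium.
At least one type deviates; the separating profile fails.

No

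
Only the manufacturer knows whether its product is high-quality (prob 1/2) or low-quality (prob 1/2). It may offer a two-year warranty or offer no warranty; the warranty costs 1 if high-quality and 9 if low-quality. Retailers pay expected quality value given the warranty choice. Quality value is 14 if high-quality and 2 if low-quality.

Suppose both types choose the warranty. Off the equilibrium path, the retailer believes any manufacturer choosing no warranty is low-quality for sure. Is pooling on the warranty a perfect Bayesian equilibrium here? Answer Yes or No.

No

On path, the retailer holds the prior and pays 1/2·14 + 1/2·2 = 8. Off path (no warranty), believing low-quality, it pays 2.
high-quality: the warranty nets 8 − 1 = 7; no warranty nets 2. high-quality stays.
low-quality: the warranty nets 8 − 9 = -1; no warranty nets 2. low-quality would deviate.
A type deviates, so pooling fails.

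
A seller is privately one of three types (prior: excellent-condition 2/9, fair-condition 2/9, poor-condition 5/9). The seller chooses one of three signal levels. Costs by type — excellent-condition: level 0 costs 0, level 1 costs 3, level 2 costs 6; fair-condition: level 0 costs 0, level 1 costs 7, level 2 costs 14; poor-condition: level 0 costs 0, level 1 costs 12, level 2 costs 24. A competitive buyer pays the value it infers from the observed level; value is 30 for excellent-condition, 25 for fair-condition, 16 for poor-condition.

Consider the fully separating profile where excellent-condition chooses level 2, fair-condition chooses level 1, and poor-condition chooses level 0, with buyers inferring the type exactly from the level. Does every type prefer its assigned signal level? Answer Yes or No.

Yes

Separating prices: level 2 → 30, level 1 → 25, level 0 → 16.
excellent-condition (assigned level 2): level 0: 16 − 0 = 16; level 1: 25 − 3 = 22; level 2: 30 − 6 = 24. excellent-condition stays.
fair-condition (assigned level 1): level 0: 16 − 0 = 16; level 1: 25 − 7 = 18; level 2: 30 − 14 = 16. fair-condition stays.
poor-condition (assigned level 0): level 0: 16 − 0 = 16; level 1: 25 − 12 = 13; level 2: 30 − 24 = 6. poor-condition stays.
Every type prefers its assigned level; separation holds.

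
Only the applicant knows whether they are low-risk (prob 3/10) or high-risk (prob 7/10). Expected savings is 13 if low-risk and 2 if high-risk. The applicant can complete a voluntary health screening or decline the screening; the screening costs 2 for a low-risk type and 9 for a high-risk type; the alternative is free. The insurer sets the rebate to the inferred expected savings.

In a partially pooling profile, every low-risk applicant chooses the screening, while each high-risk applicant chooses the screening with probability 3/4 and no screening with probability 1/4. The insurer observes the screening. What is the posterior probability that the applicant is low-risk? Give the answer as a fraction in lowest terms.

P(the screening) = (3/10)·1 + (7/10)·(3/4) = 33/40.
By Bayes' rule, P(low-risk | the screening) = (3/10) / (33/40) = 4/11.

4/11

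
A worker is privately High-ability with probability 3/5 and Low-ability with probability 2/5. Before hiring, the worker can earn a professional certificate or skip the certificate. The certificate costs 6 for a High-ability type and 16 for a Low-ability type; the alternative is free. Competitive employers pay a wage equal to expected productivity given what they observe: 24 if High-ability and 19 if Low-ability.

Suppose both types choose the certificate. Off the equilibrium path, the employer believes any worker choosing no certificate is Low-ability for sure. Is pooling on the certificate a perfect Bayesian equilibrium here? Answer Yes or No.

No

On path, the employer holds the prior and pays 3/5·24 + 2/5·19 = 22. Off path (no certificate), believing Low-ability, it pays 19.
High-ability: the certificate nets 22 − 6 = 16; no certificate nets 19. High-ability would deviate.
Low-ability: the certificate nets 22 − 16 = 6; no certificate nets 19. Low-ability would deviate.
A type deviates, so pooling fails.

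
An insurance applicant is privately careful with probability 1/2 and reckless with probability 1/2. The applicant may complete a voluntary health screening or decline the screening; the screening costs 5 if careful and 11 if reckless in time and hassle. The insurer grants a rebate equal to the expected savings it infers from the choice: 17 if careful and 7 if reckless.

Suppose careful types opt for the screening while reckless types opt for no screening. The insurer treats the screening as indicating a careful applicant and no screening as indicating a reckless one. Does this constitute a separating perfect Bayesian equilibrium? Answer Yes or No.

Under these beliefs, the screening earns rebate 17 and no screening earns rebate 7.
careful: the screening nets 17 − 5 = 12; no screening nets 7. careful prefers the screening.
reckless: the screening nets 17 − 11 = 6; no screening nets 7. reckless prefers no screening.
Neither type deviates, so the separating profile is an equilibrium.

Yes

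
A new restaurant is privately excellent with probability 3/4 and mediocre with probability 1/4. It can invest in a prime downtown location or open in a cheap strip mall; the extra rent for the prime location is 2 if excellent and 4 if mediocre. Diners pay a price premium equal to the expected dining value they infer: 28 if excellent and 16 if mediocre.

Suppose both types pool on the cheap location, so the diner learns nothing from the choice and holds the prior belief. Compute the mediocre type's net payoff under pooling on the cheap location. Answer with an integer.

Pooled price premium = 3/4·28 + 1/4·16 = 25.
mediocre pays no cost for the cheap location, so net payoff = 25.

25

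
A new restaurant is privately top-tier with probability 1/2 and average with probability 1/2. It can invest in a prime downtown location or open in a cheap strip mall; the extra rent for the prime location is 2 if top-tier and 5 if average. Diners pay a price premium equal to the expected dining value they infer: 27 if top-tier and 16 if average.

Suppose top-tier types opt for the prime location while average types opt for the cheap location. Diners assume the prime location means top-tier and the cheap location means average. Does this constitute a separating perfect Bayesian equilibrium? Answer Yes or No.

No

Under these beliefs, the prime location earns price premium 27 and the cheap location earns price premium 16.
top-tier: the prime location nets 27 − 2 = 25; the cheap location nets 16. top-tier prefers the prime location.
average: the prime location nets 27 − 5 = 22; the cheap location nets 16. average would deviate to the prime location.
average has a profitable deviation, so the profile is not an equilibrium.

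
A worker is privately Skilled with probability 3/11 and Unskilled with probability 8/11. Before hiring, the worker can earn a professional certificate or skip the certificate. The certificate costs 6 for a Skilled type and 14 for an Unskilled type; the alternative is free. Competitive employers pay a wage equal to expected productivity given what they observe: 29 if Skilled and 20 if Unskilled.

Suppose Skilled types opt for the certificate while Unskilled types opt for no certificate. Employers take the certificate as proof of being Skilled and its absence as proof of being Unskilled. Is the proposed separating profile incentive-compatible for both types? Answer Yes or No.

Under these beliefs, the certificate earns wage 29 and no certificate earns wage 20.
Skilled: the certificate nets 29 − 6 = 23; no certificate nets 20. Skilled prefers the certificate.
Unskilled: the certificate nets 29 − 14 = 15; no certificate nets 20. Unskilled prefers no certificate.
Neither type deviates, so the separating profile is an equilibrium.

Yes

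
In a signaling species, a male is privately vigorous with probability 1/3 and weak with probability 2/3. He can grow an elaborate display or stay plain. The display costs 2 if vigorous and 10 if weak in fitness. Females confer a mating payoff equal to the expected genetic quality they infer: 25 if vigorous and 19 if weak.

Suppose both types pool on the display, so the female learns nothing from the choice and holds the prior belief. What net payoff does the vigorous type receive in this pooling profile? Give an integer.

19

Pooled mating payoff = 1/3·25 + 2/3·19 = 21.
vigorous pays cost 2 for the display, so net payoff = 21 − 2 = 19.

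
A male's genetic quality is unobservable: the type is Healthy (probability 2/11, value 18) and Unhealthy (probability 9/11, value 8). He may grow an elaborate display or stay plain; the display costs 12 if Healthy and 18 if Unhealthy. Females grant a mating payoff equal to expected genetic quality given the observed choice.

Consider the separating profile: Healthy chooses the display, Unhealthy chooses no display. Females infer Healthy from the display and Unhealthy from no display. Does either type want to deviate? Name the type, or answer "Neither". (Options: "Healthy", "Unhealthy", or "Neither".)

Healthy

The display pays 18; no display pays 8.
Healthy: assigned the display, nets 18 − 12 = 6; deviating to no display nets 8.
Unhealthy: assigned no display, nets 8; deviating to the display nets 18 − 18 = 0.
The Healthy type gains 2 by deviating.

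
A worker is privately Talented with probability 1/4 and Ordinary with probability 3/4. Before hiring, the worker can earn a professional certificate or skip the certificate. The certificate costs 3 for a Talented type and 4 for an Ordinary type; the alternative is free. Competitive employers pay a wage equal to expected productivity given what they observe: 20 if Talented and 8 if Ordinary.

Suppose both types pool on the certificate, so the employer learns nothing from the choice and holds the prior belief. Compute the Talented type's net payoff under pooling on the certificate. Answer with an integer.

Pooled wage = 1/4·20 + 3/4·8 = 11.
Talented pays cost 3 for the certificate, so net payoff = 11 − 3 = 8.

8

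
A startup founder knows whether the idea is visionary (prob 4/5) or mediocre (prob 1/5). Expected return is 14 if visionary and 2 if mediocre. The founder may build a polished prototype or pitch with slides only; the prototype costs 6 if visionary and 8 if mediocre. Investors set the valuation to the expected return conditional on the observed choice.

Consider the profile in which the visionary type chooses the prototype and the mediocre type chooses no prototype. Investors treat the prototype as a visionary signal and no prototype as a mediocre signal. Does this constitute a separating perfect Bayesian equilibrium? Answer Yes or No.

Under these beliefs, the prototype earns valuation 14 and no prototype earns valuation 2.
visionary: the prototype nets 14 − 6 = 8; no prototype nets 2. visionary prefers the prototype.
mediocre: the prototype nets 14 − 8 = 6; no prototype nets 2. mediocre would deviate to the prototype.
mediocre has a profitable deviation, so the profile is not an equilibrium.

No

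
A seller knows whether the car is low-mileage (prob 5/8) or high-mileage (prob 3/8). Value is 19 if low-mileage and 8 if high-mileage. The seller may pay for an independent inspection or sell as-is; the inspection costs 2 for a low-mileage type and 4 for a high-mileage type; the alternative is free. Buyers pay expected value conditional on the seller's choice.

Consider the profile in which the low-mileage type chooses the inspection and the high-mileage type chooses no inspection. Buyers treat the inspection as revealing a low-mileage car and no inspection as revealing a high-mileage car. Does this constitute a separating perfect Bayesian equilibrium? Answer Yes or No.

Under these beliefs, the inspection earns price 19 and no inspection earns price 8.
low-mileage: the inspection nets 19 − 2 = 17; no inspection nets 8. low-mileage prefers the inspection.
high-mileage: the inspection nets 19 − 4 = 15; no inspection nets 8. high-mileage would deviate to the inspection.
high-mileage has a profitable deviation, so the profile is not an equilibrium.

No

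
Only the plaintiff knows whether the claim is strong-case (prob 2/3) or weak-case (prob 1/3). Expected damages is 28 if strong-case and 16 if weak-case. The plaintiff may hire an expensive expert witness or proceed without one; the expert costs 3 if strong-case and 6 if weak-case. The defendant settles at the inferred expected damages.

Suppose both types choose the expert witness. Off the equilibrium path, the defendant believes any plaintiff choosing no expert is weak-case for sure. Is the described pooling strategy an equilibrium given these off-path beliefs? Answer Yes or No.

Yes

On path, the defendant holds the prior and pays 2/3·28 + 1/3·16 = 24. Off path (no expert), believing weak-case, it pays 16.
strong-case: the expert witness nets 24 − 3 = 21; no expert nets 16. strong-case stays.
weak-case: the expert witness nets 24 − 6 = 18; no expert nets 16. weak-case stays.
No type deviates, so pooling is sustained.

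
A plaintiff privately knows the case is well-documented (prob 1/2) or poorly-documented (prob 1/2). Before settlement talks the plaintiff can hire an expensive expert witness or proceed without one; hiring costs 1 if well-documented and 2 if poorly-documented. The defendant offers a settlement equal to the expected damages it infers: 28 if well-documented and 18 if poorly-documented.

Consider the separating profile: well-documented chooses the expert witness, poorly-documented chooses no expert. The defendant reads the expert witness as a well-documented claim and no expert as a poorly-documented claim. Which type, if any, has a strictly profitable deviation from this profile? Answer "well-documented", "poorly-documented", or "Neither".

poorly-documented

The expert witness pays 28; no expert pays 18.
well-documented: assigned the expert witness, nets 28 − 1 = 27; deviating to no expert nets 18.
poorly-documented: assigned no expert, nets 18; deviating to the expert witness nets 28 − 2 = 26.
The poorly-documented type gains 8 by deviating.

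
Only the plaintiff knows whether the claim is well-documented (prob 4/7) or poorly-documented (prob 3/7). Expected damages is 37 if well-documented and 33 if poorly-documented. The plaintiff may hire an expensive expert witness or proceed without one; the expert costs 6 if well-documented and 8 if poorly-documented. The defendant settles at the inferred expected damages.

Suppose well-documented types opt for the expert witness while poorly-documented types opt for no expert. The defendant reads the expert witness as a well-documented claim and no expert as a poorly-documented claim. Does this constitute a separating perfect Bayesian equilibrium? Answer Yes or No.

No

Under these beliefs, the expert witness earns settlement 37 and no expert earns settlement 33.
well-documented: the expert witness nets 37 − 6 = 31; no expert nets 33. well-documented would deviate to no expert.
poorly-documented: the expert witness nets 37 − 8 = 29; no expert nets 33. poorly-documented prefers no expert.
well-documented has a profitable deviation, so the profile is not an equilibrium.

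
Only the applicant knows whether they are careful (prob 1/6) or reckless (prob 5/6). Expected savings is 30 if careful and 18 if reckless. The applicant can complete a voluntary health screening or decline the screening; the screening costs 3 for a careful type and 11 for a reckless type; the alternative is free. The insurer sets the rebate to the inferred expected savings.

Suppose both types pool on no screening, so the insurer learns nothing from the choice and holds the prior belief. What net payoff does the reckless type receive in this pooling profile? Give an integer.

Pooled rebate = 1/6·30 + 5/6·18 = 20.
reckless pays no cost for no screening, so net payoff = 20.

20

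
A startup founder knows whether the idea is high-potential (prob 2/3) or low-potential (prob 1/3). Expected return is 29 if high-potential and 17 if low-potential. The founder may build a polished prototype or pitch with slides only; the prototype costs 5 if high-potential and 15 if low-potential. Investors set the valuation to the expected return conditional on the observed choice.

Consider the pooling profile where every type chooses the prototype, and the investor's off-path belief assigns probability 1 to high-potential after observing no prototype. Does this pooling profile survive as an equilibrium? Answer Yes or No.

On path, the investor holds the prior and pays 2/3·29 + 1/3·17 = 25. Off path (no prototype), believing high-potential, it pays 29.
high-potential: the prototype nets 25 − 5 = 20; no prototype nets 29. high-potential would deviate.
low-potential: the prototype nets 25 − 15 = 10; no prototype nets 29. low-potential would deviate.
A type deviates, so pooling fails.

No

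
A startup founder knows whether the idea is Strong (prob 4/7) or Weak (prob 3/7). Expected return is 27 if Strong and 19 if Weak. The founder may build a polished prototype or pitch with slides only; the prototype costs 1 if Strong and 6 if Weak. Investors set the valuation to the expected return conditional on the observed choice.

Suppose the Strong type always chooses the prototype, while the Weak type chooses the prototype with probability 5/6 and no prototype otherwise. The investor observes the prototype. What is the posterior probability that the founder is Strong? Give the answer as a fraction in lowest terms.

P(the prototype) = (4/7)·1 + (3/7)·(5/6) = 13/14.
By Bayes' rule, P(Strong | the prototype) = (4/7) / (13/14) = 8/13.

8/13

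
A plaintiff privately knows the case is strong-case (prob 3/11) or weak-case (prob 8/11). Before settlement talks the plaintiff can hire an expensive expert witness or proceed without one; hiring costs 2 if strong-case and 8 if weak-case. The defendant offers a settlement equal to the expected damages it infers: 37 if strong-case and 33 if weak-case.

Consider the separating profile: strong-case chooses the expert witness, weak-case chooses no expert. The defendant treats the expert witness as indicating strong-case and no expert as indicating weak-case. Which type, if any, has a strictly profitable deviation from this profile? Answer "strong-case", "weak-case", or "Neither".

Neither

The expert witness pays 37; no expert pays 33.
strong-case: assigned the expert witness, nets 37 − 2 = 35; deviating to no expert nets 33.
weak-case: assigned no expert, nets 33; deviating to the expert witness nets 37 − 8 = 29.
Both types strictly prefer their assigned action; no profitable deviation.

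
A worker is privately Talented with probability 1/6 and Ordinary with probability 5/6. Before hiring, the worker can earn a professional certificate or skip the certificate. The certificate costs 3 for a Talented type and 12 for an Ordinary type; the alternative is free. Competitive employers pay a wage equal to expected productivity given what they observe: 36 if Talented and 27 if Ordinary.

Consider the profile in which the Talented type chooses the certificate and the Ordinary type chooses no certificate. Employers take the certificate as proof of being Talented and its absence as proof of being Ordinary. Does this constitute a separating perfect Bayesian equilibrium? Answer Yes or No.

Yes

Under these beliefs, the certificate earns wage 36 and no certificate earns wage 27.
Talented: the certificate nets 36 − 3 = 33; no certificate nets 27. Talented prefers the certificate.
Ordinary: the certificate nets 36 − 12 = 24; no certificate nets 27. Ordinary prefers no certificate.
Neither type deviates, so the separating profile is an equilibrium.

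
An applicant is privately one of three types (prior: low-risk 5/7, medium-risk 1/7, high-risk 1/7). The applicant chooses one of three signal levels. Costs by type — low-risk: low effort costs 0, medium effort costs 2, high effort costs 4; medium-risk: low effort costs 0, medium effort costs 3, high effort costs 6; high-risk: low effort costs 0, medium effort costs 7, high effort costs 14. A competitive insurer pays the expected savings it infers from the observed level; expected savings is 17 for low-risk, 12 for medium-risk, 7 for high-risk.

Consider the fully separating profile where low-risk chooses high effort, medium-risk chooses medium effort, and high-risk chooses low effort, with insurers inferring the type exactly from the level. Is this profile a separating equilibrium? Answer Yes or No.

No

Separating rebates: high effort → 17, medium effort → 12, low effort → 7.
low-risk (assigned high effort): low effort: 7 − 0 = 7; medium effort: 12 − 2 = 10; high effort: 17 − 4 = 13. low-risk stays.
medium-risk (assigned medium effort): low effort: 7 − 0 = 7; medium effort: 12 − 3 = 9; high effort: 17 − 6 = 11. medium-risk prefers high effort.
high-risk (assigned low effort): low effort: 7 − 0 = 7; medium effort: 12 − 7 = 5; high effort: 17 − 14 = 3. high-risk stays.
At least one type deviates; the separating profile fails.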